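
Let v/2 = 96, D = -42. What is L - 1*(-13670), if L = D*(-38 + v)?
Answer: 7202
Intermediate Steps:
v = 192 (v = 2*96 = 192)
L = -6468 (L = -42*(-38 + 192) = -42*154 = -6468)
L - 1*(-13670) = -6468 - 1*(-13670) = -6468 + 13670 = 7202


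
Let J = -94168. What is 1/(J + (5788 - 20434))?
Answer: -1/108814 ≈ -9.1900e-6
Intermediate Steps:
1/(J + (5788 - 20434)) = 1/(-94168 + (5788 - 20434)) = 1/(-94168 - 14646) = 1/(-108814) = -1/108814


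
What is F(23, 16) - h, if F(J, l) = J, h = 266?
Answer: -243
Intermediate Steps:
F(23, 16) - h = 23 - 1*266 = 23 - 266 = -243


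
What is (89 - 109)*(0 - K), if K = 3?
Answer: 60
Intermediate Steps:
(89 - 109)*(0 - K) = (89 - 109)*(0 - 1*3) = -20*(0 - 3) = -20*(-3) = 60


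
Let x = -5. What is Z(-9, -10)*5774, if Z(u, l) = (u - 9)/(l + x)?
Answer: 34644/5 ≈ 6928.8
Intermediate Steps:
Z(u, l) = (-9 + u)/(-5 + l) (Z(u, l) = (u - 9)/(l - 5) = (-9 + u)/(-5 + l))
Z(-9, -10)*5774 = ((-9 - 9)/(-5 - 10))*5774 = (-18/(-15))*5774 = -1/15*(-18)*5774 = (6/5)*5774 = 34644/5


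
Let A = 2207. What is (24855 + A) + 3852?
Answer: 30914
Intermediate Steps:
(24855 + A) + 3852 = (24855 + 2207) + 3852 = 27062 + 3852 = 30914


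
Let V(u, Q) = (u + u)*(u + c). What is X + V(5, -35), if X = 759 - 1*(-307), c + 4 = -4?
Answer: 1036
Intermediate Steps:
c = -8 (c = -4 - 4 = -8)
V(u, Q) = 2*u*(-8 + u) (V(u, Q) = (u + u)*(u - 8) = (2*u)*(-8 + u) = 2*u*(-8 + u))
X = 1066 (X = 759 + 307 = 1066)
X + V(5, -35) = 1066 + 2*5*(-8 + 5) = 1066 + 2*5*(-3) = 1066 - 30 = 1036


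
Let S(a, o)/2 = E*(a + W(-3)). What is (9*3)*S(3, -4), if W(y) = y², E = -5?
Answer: -3240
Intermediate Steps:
S(a, o) = -90 - 10*a (S(a, o) = 2*(-5*(a + (-3)²)) = 2*(-5*(a + 9)) = 2*(-5*(9 + a)) = 2*(-45 - 5*a) = -90 - 10*a)
(9*3)*S(3, -4) = (9*3)*(-90 - 10*3) = 27*(-90 - 30) = 27*(-120) = -3240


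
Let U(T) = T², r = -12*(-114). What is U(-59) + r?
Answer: 4849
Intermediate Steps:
r = 1368
U(-59) + r = (-59)² + 1368 = 3481 + 1368 = 4849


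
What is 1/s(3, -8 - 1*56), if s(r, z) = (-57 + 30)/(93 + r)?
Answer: -32/9 ≈ -3.5556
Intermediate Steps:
s(r, z) = -27/(93 + r)
1/s(3, -8 - 1*56) = 1/(-27/(93 + 3)) = 1/(-27/96) = 1/(-27*1/96) = 1/(-9/32) = -32/9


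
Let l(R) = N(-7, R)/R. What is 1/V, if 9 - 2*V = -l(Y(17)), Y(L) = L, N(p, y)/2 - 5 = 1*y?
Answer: 34/197 ≈ 0.17259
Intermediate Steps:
N(p, y) = 10 + 2*y (N(p, y) = 10 + 2*(1*y) = 10 + 2*y)
l(R) = (10 + 2*R)/R
V = 197/34 (V = 9/2 - (-1)*(2 + 10/17)/2 = 9/2 - (-1)*44/(2*17) = 9/2 - 1/2*(-44/17) = 9/2 + 22/17 = 197/34 ≈ 5.7941)
1/V = 1/(197/34) = 34/197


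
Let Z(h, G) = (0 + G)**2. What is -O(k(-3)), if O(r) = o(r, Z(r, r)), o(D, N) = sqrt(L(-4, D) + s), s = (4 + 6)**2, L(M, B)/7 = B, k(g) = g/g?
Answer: -sqrt(107) ≈ -10.344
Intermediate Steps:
Z(h, G) = G**2
k(g) = 1
L(M, B) = 7*B
s = 100 (s = 10**2 = 100)
o(D, N) = sqrt(100 + 7*D) (o(D, N) = sqrt(7*D + 100) = sqrt(100 + 7*D))
O(r) = sqrt(100 + 7*r)
-O(k(-3)) = -sqrt(100 + 7*1) = -sqrt(100 + 7) = -sqrt(107)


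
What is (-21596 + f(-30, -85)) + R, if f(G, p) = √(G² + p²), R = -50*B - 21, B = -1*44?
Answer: -19417 + 25*√13 ≈ -19327.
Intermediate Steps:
B = -44
R = 2179 (R = -50*(-44) - 21 = 2200 - 21 = 2179)
(-21596 + f(-30, -85)) + R = (-21596 + √((-30)² + (-85)²)) + 2179 = (-21596 + √(900 + 7225)) + 2179 = (-21596 + √8125) + 2179 = (-21596 + 25*√13) + 2179 = -19417 + 25*√13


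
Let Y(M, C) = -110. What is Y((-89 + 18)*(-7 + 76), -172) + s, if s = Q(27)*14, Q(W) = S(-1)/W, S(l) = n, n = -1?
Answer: -2984/27 ≈ -110.52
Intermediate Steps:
S(l) = -1
Q(W) = -1/W
s = -14/27 (s = -1/27*14 = -14/27 ≈ -0.51852)
Y((-89 + 18)*(-7 + 76), -172) + s = -110 - 14/27 = -2984/27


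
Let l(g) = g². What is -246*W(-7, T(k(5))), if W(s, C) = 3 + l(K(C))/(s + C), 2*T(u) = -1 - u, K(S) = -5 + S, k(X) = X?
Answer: 4182/5 ≈ 836.40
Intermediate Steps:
T(u) = -½ - u/2 (T(u) = (-1 - u)/2 = -½ - u/2)
W(s, C) = 3 + (-5 + C)²/(C + s) (W(s, C) = 3 + (-5 + C)²/(s + C) = 3 + (-5 + C)²/(C + s))
-246*W(-7, T(k(5))) = -246*((-5 + (-½ - ½*5))² + 3*(-½ - ½*5) + 3*(-7))/((-½ - ½*5) - 7) = -246*((-5 + (-½ - 5/2))² + 3*(-½ - 5/2) - 21)/((-½ - 5/2) - 7) = -246*((-5 - 3)² + 3*(-3) - 21)/(-3 - 7) = -246*((-8)² - 9 - 21)/(-10) = -(-123)*(64 - 9 - 21)/5 = -(-123)*34/5 = -246*(-17/5) = 4182/5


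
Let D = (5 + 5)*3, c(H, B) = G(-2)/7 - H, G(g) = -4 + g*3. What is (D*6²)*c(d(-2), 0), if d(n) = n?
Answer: 4320/7 ≈ 617.14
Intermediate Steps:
G(g) = -4 + 3*g
c(H, B) = -10/7 - H (c(H, B) = (-4 + 3*(-2))/7 - H = (-4 - 6)*(⅐) - H = -10*⅐ - H = -10/7 - H)
D = 30 (D = 10*3 = 30)
(D*6²)*c(d(-2), 0) = (30*6²)*(-10/7 - 1*(-2)) = (30*36)*(-10/7 + 2) = 1080*(4/7) = 4320/7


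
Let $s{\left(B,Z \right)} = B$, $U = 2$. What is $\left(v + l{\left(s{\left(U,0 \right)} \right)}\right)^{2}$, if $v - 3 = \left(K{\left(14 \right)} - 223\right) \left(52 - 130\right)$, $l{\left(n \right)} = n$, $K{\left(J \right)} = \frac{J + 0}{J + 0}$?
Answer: $300017041$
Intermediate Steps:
$K{\left(J \right)} = 1$ ($K{\left(J \right)} = \frac{J}{J} = 1$)
$v = 17319$ ($v = 3 + \left(1 - 223\right) \left(52 - 130\right) = 3 - -17316 = 3 + 17316 = 17319$)
$\left(v + l{\left(s{\left(U,0 \right)} \right)}\right)^{2} = \left(17319 + 2\right)^{2} = 17321^{2} = 300017041$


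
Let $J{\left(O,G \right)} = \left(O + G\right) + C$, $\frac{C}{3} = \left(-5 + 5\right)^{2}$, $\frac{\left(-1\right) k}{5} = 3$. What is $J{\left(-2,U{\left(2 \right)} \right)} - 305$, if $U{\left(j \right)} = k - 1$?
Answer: $-323$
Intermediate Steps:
$k = -15$ ($k = \left(-5\right) 3 = -15$)
$U{\left(j \right)} = -16$ ($U{\left(j \right)} = -15 - 1 = -16$)
$C = 0$ ($C = 3 \left(-5 + 5\right)^{2} = 3 \cdot 0^{2} = 3 \cdot 0 = 0$)
$J{\left(O,G \right)} = G + O$ ($J{\left(O,G \right)} = \left(O + G\right) + 0 = \left(G + O\right) + 0 = G + O$)
$J{\left(-2,U{\left(2 \right)} \right)} - 305 = \left(-16 - 2\right) - 305 = -18 - 305 = -323$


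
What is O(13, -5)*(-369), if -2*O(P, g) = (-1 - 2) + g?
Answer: -1476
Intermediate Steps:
O(P, g) = 3/2 - g/2 (O(P, g) = -((-1 - 2) + g)/2 = -(-3 + g)/2 = 3/2 - g/2)
O(13, -5)*(-369) = (3/2 - 1/2*(-5))*(-369) = (3/2 + 5/2)*(-369) = 4*(-369) = -1476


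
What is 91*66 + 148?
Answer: 6154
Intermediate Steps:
91*66 + 148 = 6006 + 148 = 6154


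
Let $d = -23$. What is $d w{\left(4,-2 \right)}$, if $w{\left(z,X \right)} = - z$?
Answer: $92$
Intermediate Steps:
$d w{\left(4,-2 \right)} = - 23 \left(\left(-1\right) 4\right) = \left(-23\right) \left(-4\right) = 92$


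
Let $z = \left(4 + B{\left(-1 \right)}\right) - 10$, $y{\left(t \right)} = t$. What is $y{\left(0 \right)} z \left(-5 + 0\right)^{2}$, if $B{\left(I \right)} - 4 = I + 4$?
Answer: $0$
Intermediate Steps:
$B{\left(I \right)} = 8 + I$ ($B{\left(I \right)} = 4 + \left(I + 4\right) = 4 + \left(4 + I\right) = 8 + I$)
$z = 1$ ($z = \left(4 + \left(8 - 1\right)\right) - 10 = \left(4 + 7\right) - 10 = 11 - 10 = 1$)
$y{\left(0 \right)} z \left(-5 + 0\right)^{2} = 0 \cdot 1 \left(-5 + 0\right)^{2} = 0 \left(-5\right)^{2} = 0 \cdot 25 = 0$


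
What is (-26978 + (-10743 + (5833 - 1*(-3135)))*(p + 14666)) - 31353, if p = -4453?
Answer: -18186406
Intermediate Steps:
(-26978 + (-10743 + (5833 - 1*(-3135)))*(p + 14666)) - 31353 = (-26978 + (-10743 + (5833 - 1*(-3135)))*(-4453 + 14666)) - 31353 = (-26978 + (-10743 + (5833 + 3135))*10213) - 31353 = (-26978 + (-10743 + 8968)*10213) - 31353 = (-26978 - 1775*10213) - 31353 = (-26978 - 18128075) - 31353 = -18155053 - 31353 = -18186406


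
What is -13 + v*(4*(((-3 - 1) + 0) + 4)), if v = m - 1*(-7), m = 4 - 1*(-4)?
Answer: -13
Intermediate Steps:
m = 8 (m = 4 + 4 = 8)
v = 15 (v = 8 - 1*(-7) = 8 + 7 = 15)
-13 + v*(4*(((-3 - 1) + 0) + 4)) = -13 + 15*(4*(((-3 - 1) + 0) + 4)) = -13 + 15*(4*((-4 + 0) + 4)) = -13 + 15*(4*(-4 + 4)) = -13 + 15*(4*0) = -13 + 15*0 = -13 + 0 = -13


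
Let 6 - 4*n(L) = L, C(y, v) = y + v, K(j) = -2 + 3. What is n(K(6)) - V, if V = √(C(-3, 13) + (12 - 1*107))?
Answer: 5/4 - I*√85 ≈ 1.25 - 9.2195*I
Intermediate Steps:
K(j) = 1
C(y, v) = v + y
n(L) = 3/2 - L/4
V = I*√85 (V = √((13 - 3) + (12 - 1*107)) = √(10 + (12 - 107)) = √(10 - 95) = √(-85) = I*√85 ≈ 9.2195*I)
n(K(6)) - V = (3/2 - ¼*1) - I*√85 = (3/2 - ¼) - I*√85 = 5/4 - I*√85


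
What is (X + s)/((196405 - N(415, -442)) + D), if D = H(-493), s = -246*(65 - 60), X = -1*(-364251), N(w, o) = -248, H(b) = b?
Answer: 363021/196160 ≈ 1.8506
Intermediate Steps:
X = 364251
s = -1230 (s = -246*5 = -1230)
D = -493
(X + s)/((196405 - N(415, -442)) + D) = (364251 - 1230)/((196405 - 1*(-248)) - 493) = 363021/((196405 + 248) - 493) = 363021/(196653 - 493) = 363021/196160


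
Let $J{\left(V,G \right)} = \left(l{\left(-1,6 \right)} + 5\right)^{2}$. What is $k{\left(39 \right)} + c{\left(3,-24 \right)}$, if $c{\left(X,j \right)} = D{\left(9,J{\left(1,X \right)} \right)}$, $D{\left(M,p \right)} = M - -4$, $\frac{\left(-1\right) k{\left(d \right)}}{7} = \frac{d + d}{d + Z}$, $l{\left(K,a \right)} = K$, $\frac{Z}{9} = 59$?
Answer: $\frac{1144}{95} \approx 12.042$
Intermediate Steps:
$Z = 531$ ($Z = 9 \cdot 59 = 531$)
$k{\left(d \right)} = - \frac{14 d}{531 + d}$ ($k{\left(d \right)} = - 7 \frac{d + d}{d + 531} = - 7 \frac{2 d}{531 + d} = - \frac{14 d}{531 + d}$)
$J{\left(V,G \right)} = 16$ ($J{\left(V,G \right)} = \left(-1 + 5\right)^{2} = 4^{2} = 16$)
$D{\left(M,p \right)} = 4 + M$ ($D{\left(M,p \right)} = M + 4 = 4 + M$)
$c{\left(X,j \right)} = 13$ ($c{\left(X,j \right)} = 4 + 9 = 13$)
$k{\left(39 \right)} + c{\left(3,-24 \right)} = \left(-14\right) 39 \frac{1}{531 + 39} + 13 = \left(-14\right) 39 \cdot \frac{1}{570} + 13 = - \frac{91}{95} + 13 = \frac{1144}{95}$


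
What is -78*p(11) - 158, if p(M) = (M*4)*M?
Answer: -37910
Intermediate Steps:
p(M) = 4*M² (p(M) = (4*M)*M = 4*M²)
-78*p(11) - 158 = -312*11² - 158 = -312*121 - 158 = -78*484 - 158 = -37752 - 158 = -37910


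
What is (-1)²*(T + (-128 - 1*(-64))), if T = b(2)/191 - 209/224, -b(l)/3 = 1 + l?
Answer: -2780111/42784 ≈ -64.980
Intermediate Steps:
b(l) = -3 - 3*l (b(l) = -3*(1 + l) = -3 - 3*l)
T = -41935/42784 (T = (-3 - 3*2)/191 - 209/224 = (-3 - 6)*(1/191) - 209*1/224 = -9*1/191 - 209/224 = -9/191 - 209/224 = -41935/42784 ≈ -0.98016)
(-1)²*(T + (-128 - 1*(-64))) = (-1)²*(-41935/42784 + (-128 - 1*(-64))) = 1*(-41935/42784 + (-128 + 64)) = 1*(-41935/42784 - 64) = 1*(-2780111/42784) = -2780111/42784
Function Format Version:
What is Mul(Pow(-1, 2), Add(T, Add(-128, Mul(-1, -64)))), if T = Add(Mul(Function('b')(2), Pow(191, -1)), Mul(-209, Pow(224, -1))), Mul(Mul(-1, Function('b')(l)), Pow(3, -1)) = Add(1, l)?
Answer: Rational(-2780111, 42784) ≈ -64.980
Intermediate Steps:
Function('b')(l) = Add(-3, Mul(-3, l)) (Function('b')(l) = Mul(-3, Add(1, l)) = Add(-3, Mul(-3, l)))
T = Rational(-41935, 42784) (T = Add(Mul(Add(-3, Mul(-3, 2)), Pow(191, -1)), Mul(-209, Pow(224, -1))) = Add(Mul(Add(-3, -6), Rational(1, 191)), Mul(-209, Rational(1, 224))) = Add(Mul(-9, Rational(1, 191)), Rational(-209, 224)) = Add(Rational(-9, 191), Rational(-209, 224)) = Rational(-41935, 42784) ≈ -0.98016)
Mul(Pow(-1, 2), Add(T, Add(-128, Mul(-1, -64)))) = Mul(Pow(-1, 2), Add(Rational(-41935, 42784), Add(-128, Mul(-1, -64)))) = Mul(1, Add(Rational(-41935, 42784), Add(-128, 64))) = Mul(1, Add(Rational(-41935, 42784), -64)) = Mul(1, Rational(-2780111, 42784)) = Rational(-2780111, 42784)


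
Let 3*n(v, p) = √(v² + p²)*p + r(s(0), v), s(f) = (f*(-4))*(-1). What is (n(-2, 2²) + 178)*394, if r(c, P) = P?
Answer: 209608/3 + 3152*√5/3 ≈ 72219.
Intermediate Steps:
s(f) = 4*f (s(f) = -4*f*(-1) = 4*f)
n(v, p) = v/3 + p*√(p² + v²)/3 (n(v, p) = (√(v² + p²)*p + v)/3 = (√(p² + v²)*p + v)/3 = (p*√(p² + v²) + v)/3 = (v + p*√(p² + v²))/3 = v/3 + p*√(p² + v²)/3)
(n(-2, 2²) + 178)*394 = (((⅓)*(-2) + (⅓)*2²*√((2²)² + (-2)²)) + 178)*394 = ((-⅔ + (⅓)*4*√(4² + 4)) + 178)*394 = ((-⅔ + (⅓)*4*√(16 + 4)) + 178)*394 = ((-⅔ + (⅓)*4*√20) + 178)*394 = ((-⅔ + (⅓)*4*(2*√5)) + 178)*394 = ((-⅔ + 8*√5/3) + 178)*394 = (532/3 + 8*√5/3)*394 = 209608/3 + 3152*√5/3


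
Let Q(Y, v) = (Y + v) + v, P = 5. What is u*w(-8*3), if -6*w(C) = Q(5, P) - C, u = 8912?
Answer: -57928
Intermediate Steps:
Q(Y, v) = Y + 2*v
w(C) = -5/2 + C/6 (w(C) = -((5 + 2*5) - C)/6 = -((5 + 10) - C)/6 = -(15 - C)/6 = -5/2 + C/6)
u*w(-8*3) = 8912*(-5/2 + (-8*3)/6) = 8912*(-5/2 + (⅙)*(-24)) = 8912*(-5/2 - 4) = 8912*(-13/2) = -57928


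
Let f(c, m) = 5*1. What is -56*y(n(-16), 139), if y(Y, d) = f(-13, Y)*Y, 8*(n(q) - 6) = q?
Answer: -1120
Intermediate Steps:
n(q) = 6 + q/8
f(c, m) = 5
y(Y, d) = 5*Y
-56*y(n(-16), 139) = -280*(6 + (1/8)*(-16)) = -280*(6 - 2) = -280*4 = -56*20 = -1120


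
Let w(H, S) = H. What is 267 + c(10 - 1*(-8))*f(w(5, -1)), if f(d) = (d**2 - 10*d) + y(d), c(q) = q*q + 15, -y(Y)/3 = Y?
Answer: -13293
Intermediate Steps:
y(Y) = -3*Y
c(q) = 15 + q**2 (c(q) = q**2 + 15 = 15 + q**2)
f(d) = d**2 - 13*d (f(d) = (d**2 - 10*d) - 3*d = d**2 - 13*d)
267 + c(10 - 1*(-8))*f(w(5, -1)) = 267 + (15 + (10 - 1*(-8))**2)*(5*(-13 + 5)) = 267 + (15 + (10 + 8)**2)*(5*(-8)) = 267 + (15 + 18**2)*(-40) = 267 + (15 + 324)*(-40) = 267 + 339*(-40) = 267 - 13560 = -13293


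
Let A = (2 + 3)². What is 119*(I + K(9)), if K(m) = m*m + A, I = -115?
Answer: -1071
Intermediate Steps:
A = 25 (A = 5² = 25)
K(m) = 25 + m² (K(m) = m*m + 25 = m² + 25 = 25 + m²)
119*(I + K(9)) = 119*(-115 + (25 + 9²)) = 119*(-115 + (25 + 81)) = 119*(-115 + 106) = 119*(-9) = -1071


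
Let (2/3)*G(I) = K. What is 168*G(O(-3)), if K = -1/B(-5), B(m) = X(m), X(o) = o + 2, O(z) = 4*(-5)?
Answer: 84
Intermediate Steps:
O(z) = -20
X(o) = 2 + o
B(m) = 2 + m
K = ⅓ (K = -1/(2 - 5) = -1/(-3) = -1*(-⅓) = ⅓ ≈ 0.33333)
G(I) = ½ (G(I) = (3/2)*(⅓) = ½)
168*G(O(-3)) = 168*(½) = 84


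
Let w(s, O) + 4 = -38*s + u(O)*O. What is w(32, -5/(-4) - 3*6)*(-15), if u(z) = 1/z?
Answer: 18285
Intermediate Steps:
u(z) = 1/z
w(s, O) = -3 - 38*s (w(s, O) = -4 + (-38*s + O/O) = -4 + (-38*s + 1) = -4 + (1 - 38*s) = -3 - 38*s)
w(32, -5/(-4) - 3*6)*(-15) = (-3 - 38*32)*(-15) = (-3 - 1216)*(-15) = -1219*(-15) = 18285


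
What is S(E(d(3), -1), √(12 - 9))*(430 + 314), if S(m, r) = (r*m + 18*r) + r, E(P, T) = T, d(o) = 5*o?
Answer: 13392*√3 ≈ 23196.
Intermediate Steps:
S(m, r) = 19*r + m*r (S(m, r) = (m*r + 18*r) + r = (18*r + m*r) + r = 19*r + m*r)
S(E(d(3), -1), √(12 - 9))*(430 + 314) = (√(12 - 9)*(19 - 1))*(430 + 314) = (√3*18)*744 = (18*√3)*744 = 13392*√3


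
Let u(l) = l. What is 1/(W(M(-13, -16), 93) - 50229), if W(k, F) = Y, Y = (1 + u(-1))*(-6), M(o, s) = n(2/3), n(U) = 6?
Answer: -1/50229 ≈ -1.9909e-5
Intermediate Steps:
M(o, s) = 6
Y = 0 (Y = (1 - 1)*(-6) = 0*(-6) = 0)
W(k, F) = 0
1/(W(M(-13, -16), 93) - 50229) = 1/(0 - 50229) = 1/(-50229) = -1/50229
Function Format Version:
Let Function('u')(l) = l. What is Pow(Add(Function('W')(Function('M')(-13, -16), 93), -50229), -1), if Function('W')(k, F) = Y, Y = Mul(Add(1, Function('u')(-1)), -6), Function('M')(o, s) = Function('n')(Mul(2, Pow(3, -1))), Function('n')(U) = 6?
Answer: Rational(-1, 50229) ≈ -1.9909e-5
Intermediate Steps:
Function('M')(o, s) = 6
Y = 0 (Y = Mul(Add(1, -1), -6) = Mul(0, -6) = 0)
Function('W')(k, F) = 0
Pow(Add(Function('W')(Function('M')(-13, -16), 93), -50229), -1) = Pow(Add(0, -50229), -1) = Pow(-50229, -1) = Rational(-1, 50229)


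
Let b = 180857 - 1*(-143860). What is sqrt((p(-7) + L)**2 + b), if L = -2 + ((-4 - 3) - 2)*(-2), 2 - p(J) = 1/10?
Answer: sqrt(32503741)/10 ≈ 570.12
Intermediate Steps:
b = 324717 (b = 180857 + 143860 = 324717)
p(J) = 19/10 (p(J) = 2 - 1/10 = 19/10)
L = 16 (L = -2 + (-7 - 2)*(-2) = -2 - 9*(-2) = -2 + 18 = 16)
sqrt((p(-7) + L)**2 + b) = sqrt((19/10 + 16)**2 + 324717) = sqrt((179/10)**2 + 324717) = sqrt(32041/100 + 324717) = sqrt(32503741/100) = sqrt(32503741)/10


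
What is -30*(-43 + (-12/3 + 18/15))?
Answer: 1374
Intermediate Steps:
-30*(-43 + (-12/3 + 18/15)) = -30*(-43 + (-12*⅓ + 18*(1/15))) = -30*(-43 + (-4 + 6/5)) = -30*(-43 - 14/5) = -30*(-229/5) = 1374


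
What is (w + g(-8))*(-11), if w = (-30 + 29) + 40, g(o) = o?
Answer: -341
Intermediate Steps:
w = 39 (w = -1 + 40 = 39)
(w + g(-8))*(-11) = (39 - 8)*(-11) = 31*(-11) = -341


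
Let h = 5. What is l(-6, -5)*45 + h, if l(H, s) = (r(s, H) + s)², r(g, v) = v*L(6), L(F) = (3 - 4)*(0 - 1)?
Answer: 5450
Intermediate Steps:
L(F) = 1 (L(F) = -1*(-1) = 1)
r(g, v) = v (r(g, v) = v*1 = v)
l(H, s) = (H + s)²
l(-6, -5)*45 + h = (-6 - 5)²*45 + 5 = (-11)²*45 + 5 = 121*45 + 5 = 5445 + 5 = 5450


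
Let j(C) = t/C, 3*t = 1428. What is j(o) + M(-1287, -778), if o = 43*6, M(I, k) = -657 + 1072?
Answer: 53773/129 ≈ 416.84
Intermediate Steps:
M(I, k) = 415
t = 476 (t = (⅓)*1428 = 476)
o = 258
j(C) = 476/C
j(o) + M(-1287, -778) = 476/258 + 415 = 476*(1/258) + 415 = 238/129 + 415 = 53773/129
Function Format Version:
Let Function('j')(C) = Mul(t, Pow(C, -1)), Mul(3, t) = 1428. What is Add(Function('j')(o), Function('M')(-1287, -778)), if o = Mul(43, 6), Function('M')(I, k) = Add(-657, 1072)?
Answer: Rational(53773, 129) ≈ 416.84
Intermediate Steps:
Function('M')(I, k) = 415
t = 476 (t = Mul(Rational(1, 3), 1428) = 476)
o = 258
Function('j')(C) = Mul(476, Pow(C, -1))
Add(Function('j')(o), Function('M')(-1287, -778)) = Add(Mul(476, Pow(258, -1)), 415) = Add(Mul(476, Rational(1, 258)), 415) = Add(Rational(238, 129), 415) = Rational(53773, 129)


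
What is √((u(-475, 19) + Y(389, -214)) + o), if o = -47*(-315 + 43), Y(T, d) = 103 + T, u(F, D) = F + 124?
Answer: 5*√517 ≈ 113.69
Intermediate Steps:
u(F, D) = 124 + F
o = 12784 (o = -47*(-272) = 12784)
√((u(-475, 19) + Y(389, -214)) + o) = √(((124 - 475) + (103 + 389)) + 12784) = √((-351 + 492) + 12784) = √(141 + 12784) = √12925 = 5*√517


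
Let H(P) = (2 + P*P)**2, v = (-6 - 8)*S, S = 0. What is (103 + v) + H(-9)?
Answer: 6992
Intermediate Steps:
v = 0 (v = (-6 - 8)*0 = -14*0 = 0)
H(P) = (2 + P**2)**2
(103 + v) + H(-9) = (103 + 0) + (2 + (-9)**2)**2 = 103 + (2 + 81)**2 = 103 + 83**2 = 103 + 6889 = 6992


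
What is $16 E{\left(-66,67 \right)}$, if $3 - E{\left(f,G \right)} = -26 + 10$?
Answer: $304$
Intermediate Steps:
$E{\left(f,G \right)} = 19$ ($E{\left(f,G \right)} = 3 - \left(-26 + 10\right) = 3 - -16 = 3 + 16 = 19$)
$16 E{\left(-66,67 \right)} = 16 \cdot 19 = 304$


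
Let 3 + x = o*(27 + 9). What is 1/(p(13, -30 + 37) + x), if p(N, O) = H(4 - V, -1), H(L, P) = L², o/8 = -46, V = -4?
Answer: -1/13187 ≈ -7.5832e-5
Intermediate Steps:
o = -368 (o = 8*(-46) = -368)
x = -13251 (x = -3 - 368*(27 + 9) = -3 - 368*36 = -3 - 13248 = -13251)
p(N, O) = 64 (p(N, O) = (4 - 1*(-4))² = (4 + 4)² = 8² = 64)
1/(p(13, -30 + 37) + x) = 1/(64 - 13251) = 1/(-13187) = -1/13187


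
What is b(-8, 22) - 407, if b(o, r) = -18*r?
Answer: -803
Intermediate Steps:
b(-8, 22) - 407 = -18*22 - 407 = -396 - 407 = -803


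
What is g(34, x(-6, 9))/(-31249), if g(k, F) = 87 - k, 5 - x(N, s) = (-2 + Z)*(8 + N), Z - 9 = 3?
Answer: -53/31249 ≈ -0.0016961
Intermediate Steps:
Z = 12 (Z = 9 + 3 = 12)
x(N, s) = -75 - 10*N (x(N, s) = 5 - (-2 + 12)*(8 + N) = 5 - 10*(8 + N) = 5 - (80 + 10*N) = 5 + (-80 - 10*N) = -75 - 10*N)
g(34, x(-6, 9))/(-31249) = (87 - 1*34)/(-31249) = (87 - 34)*(-1/31249) = 53*(-1/31249) = -53/31249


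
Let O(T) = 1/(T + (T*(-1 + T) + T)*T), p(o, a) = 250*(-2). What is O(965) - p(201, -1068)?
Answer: 449316545001/898633090 ≈ 500.00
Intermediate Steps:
p(o, a) = -500
O(T) = 1/(T + T*(T + T*(-1 + T))) (O(T) = 1/(T + (T + T*(-1 + T))*T) = 1/(T + T*(T + T*(-1 + T))))
O(965) - p(201, -1068) = 1/(965 + 965³) - 1*(-500) = 1/(965 + 898632125) + 500 = 1/898633090 + 500 = 449316545001/898633090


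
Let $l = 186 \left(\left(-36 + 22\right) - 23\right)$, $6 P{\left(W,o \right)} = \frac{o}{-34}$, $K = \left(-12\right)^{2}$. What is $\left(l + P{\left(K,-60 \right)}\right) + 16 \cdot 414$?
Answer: $- \frac{4381}{17} \approx -257.71$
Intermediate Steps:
$K = 144$
$P{\left(W,o \right)} = - \frac{o}{204}$ ($P{\left(W,o \right)} = \frac{o \frac{1}{-34}}{6} = \frac{o \left(- \frac{1}{34}\right)}{6} = \frac{\left(- \frac{1}{34}\right) o}{6} = - \frac{o}{204}$)
$l = -6882$ ($l = 186 \left(-14 - 23\right) = 186 \left(-37\right) = -6882$)
$\left(l + P{\left(K,-60 \right)}\right) + 16 \cdot 414 = \left(-6882 - - \frac{5}{17}\right) + 16 \cdot 414 = \left(-6882 + \frac{5}{17}\right) + 6624 = - \frac{116989}{17} + 6624 = - \frac{4381}{17}$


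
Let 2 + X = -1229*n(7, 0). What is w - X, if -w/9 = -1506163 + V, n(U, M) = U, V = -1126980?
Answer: 23706892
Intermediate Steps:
w = 23698287 (w = -9*(-1506163 - 1126980) = -9*(-2633143) = 23698287)
X = -8605 (X = -2 - 1229*7 = -2 - 8603 = -8605)
w - X = 23698287 - 1*(-8605) = 23698287 + 8605 = 23706892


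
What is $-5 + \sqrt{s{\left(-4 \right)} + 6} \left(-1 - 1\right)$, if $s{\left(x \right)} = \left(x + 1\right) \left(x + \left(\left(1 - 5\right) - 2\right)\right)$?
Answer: $-17$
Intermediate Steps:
$s{\left(x \right)} = \left(1 + x\right) \left(-6 + x\right)$ ($s{\left(x \right)} = \left(1 + x\right) \left(x - 6\right) = \left(1 + x\right) \left(-6 + x\right)$)
$-5 + \sqrt{s{\left(-4 \right)} + 6} \left(-1 - 1\right) = -5 + \sqrt{\left(-6 + \left(-4\right)^{2} - -20\right) + 6} \left(-1 - 1\right) = -5 + \sqrt{\left(-6 + 16 + 20\right) + 6} \left(-2\right) = -5 + \sqrt{30 + 6} \left(-2\right) = -5 + \sqrt{36} \left(-2\right) = -5 + 6 \left(-2\right) = -5 - 12 = -17$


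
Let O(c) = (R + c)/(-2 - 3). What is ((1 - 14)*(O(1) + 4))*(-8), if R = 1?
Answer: 1872/5 ≈ 374.40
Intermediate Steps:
O(c) = -1/5 - c/5 (O(c) = (1 + c)/(-2 - 3) = (1 + c)/(-5) = (1 + c)*(-1/5) = -1/5 - c/5)
((1 - 14)*(O(1) + 4))*(-8) = ((1 - 14)*((-1/5 - 1/5*1) + 4))*(-8) = -13*((-1/5 - 1/5) + 4)*(-8) = -13*(-2/5 + 4)*(-8) = -13*18/5*(-8) = -234/5*(-8) = 1872/5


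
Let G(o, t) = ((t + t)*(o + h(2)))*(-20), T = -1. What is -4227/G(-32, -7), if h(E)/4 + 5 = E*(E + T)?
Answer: 4227/12320 ≈ 0.34310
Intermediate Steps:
h(E) = -20 + 4*E*(-1 + E) (h(E) = -20 + 4*(E*(E - 1)) = -20 + 4*(E*(-1 + E)) = -20 + 4*E*(-1 + E))
G(o, t) = -40*t*(-12 + o) (G(o, t) = ((t + t)*(o + (-20 - 4*2 + 4*2²)))*(-20) = ((2*t)*(o + (-20 - 8 + 4*4)))*(-20) = ((2*t)*(o + (-20 - 8 + 16)))*(-20) = ((2*t)*(o - 12))*(-20) = ((2*t)*(-12 + o))*(-20) = (2*t*(-12 + o))*(-20) = -40*t*(-12 + o))
-4227/G(-32, -7) = -4227*(-1/(280*(12 - 1*(-32)))) = -4227*(-1/(280*(12 + 32))) = -4227/(40*(-7)*44) = -4227/(-12320) = -4227*(-1/12320) = 4227/12320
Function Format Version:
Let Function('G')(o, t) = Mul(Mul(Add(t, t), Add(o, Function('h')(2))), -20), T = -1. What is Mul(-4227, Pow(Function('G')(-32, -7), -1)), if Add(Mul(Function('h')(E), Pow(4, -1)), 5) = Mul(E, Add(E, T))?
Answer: Rational(4227, 12320) ≈ 0.34310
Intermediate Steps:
Function('h')(E) = Add(-20, Mul(4, E, Add(-1, E))) (Function('h')(E) = Add(-20, Mul(4, Mul(E, Add(E, -1)))) = Add(-20, Mul(4, Mul(E, Add(-1, E)))) = Add(-20, Mul(4, E, Add(-1, E))))
Function('G')(o, t) = Mul(-40, t, Add(-12, o)) (Function('G')(o, t) = Mul(Mul(Add(t, t), Add(o, Add(-20, Mul(-4, 2), Mul(4, Pow(2, 2))))), -20) = Mul(Mul(Mul(2, t), Add(o, Add(-20, -8, Mul(4, 4)))), -20) = Mul(Mul(Mul(2, t), Add(o, Add(-20, -8, 16))), -20) = Mul(Mul(Mul(2, t), Add(o, -12)), -20) = Mul(Mul(Mul(2, t), Add(-12, o)), -20) = Mul(Mul(2, t, Add(-12, o)), -20) = Mul(-40, t, Add(-12, o)))
Mul(-4227, Pow(Function('G')(-32, -7), -1)) = Mul(-4227, Pow(Mul(40, -7, Add(12, Mul(-1, -32))), -1)) = Mul(-4227, Pow(Mul(40, -7, Add(12, 32)), -1)) = Mul(-4227, Pow(Mul(40, -7, 44), -1)) = Mul(-4227, Pow(-12320, -1)) = Mul(-4227, Rational(-1, 12320)) = Rational(4227, 12320)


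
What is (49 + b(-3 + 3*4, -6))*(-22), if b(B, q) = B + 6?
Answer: -1408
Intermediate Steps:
b(B, q) = 6 + B
(49 + b(-3 + 3*4, -6))*(-22) = (49 + (6 + (-3 + 3*4)))*(-22) = (49 + (6 + (-3 + 12)))*(-22) = (49 + (6 + 9))*(-22) = (49 + 15)*(-22) = 64*(-22) = -1408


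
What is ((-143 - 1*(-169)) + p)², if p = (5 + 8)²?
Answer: 38025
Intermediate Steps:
p = 169 (p = 13² = 169)
((-143 - 1*(-169)) + p)² = ((-143 - 1*(-169)) + 169)² = ((-143 + 169) + 169)² = (26 + 169)² = 195² = 38025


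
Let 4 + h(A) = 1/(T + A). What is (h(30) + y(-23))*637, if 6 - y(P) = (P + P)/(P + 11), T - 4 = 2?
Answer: -41405/36 ≈ -1150.1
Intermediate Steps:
T = 6 (T = 4 + 2 = 6)
h(A) = -4 + 1/(6 + A)
y(P) = 6 - 2*P/(11 + P) (y(P) = 6 - (P + P)/(P + 11) = 6 - 2*P/(11 + P))
(h(30) + y(-23))*637 = ((-23 - 4*30)/(6 + 30) + 2*(33 + 2*(-23))/(11 - 23))*637 = ((-23 - 120)/36 + 2*(33 - 46)/(-12))*637 = ((1/36)*(-143) + 2*(-1/12)*(-13))*637 = (-143/36 + 13/6)*637 = -65/36*637 = -41405/36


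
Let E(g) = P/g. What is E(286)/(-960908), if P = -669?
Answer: 669/274819688 ≈ 2.4343e-6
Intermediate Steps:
E(g) = -669/g
E(286)/(-960908) = -669/286/(-960908) = -669*1/286*(-1/960908) = -669/286*(-1/960908) = 669/274819688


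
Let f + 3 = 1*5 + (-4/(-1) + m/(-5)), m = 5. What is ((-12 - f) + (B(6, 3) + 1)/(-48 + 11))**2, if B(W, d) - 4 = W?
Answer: 409600/1369 ≈ 299.20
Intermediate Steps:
B(W, d) = 4 + W
f = 5 (f = -3 + (1*5 + (-4/(-1) + 5/(-5))) = -3 + (5 + (-4*(-1) + 5*(-1/5))) = -3 + (5 + (4 - 1)) = -3 + (5 + 3) = -3 + 8 = 5)
((-12 - f) + (B(6, 3) + 1)/(-48 + 11))**2 = ((-12 - 1*5) + ((4 + 6) + 1)/(-48 + 11))**2 = ((-12 - 5) + (10 + 1)/(-37))**2 = (-17 + 11*(-1/37))**2 = (-17 - 11/37)**2 = (-640/37)**2 = 409600/1369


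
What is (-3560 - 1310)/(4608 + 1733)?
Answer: -4870/6341 ≈ -0.76802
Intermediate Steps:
(-3560 - 1310)/(4608 + 1733) = -4870/6341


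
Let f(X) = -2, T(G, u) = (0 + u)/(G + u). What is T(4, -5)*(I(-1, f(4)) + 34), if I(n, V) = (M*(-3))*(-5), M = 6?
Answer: 620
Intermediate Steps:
T(G, u) = u/(G + u)
I(n, V) = 90 (I(n, V) = (6*(-3))*(-5) = -18*(-5) = 90)
T(4, -5)*(I(-1, f(4)) + 34) = (-5/(4 - 5))*(90 + 34) = -5/(-1)*124 = -5*(-1)*124 = 5*124 = 620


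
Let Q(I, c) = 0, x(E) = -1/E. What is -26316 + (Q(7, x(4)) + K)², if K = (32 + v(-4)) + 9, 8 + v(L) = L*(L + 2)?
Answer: -24635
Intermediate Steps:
v(L) = -8 + L*(2 + L) (v(L) = -8 + L*(L + 2) = -8 + L*(2 + L))
K = 41 (K = (32 + (-8 + (-4)² + 2*(-4))) + 9 = (32 + (-8 + 16 - 8)) + 9 = (32 + 0) + 9 = 32 + 9 = 41)
-26316 + (Q(7, x(4)) + K)² = -26316 + (0 + 41)² = -26316 + 41² = -26316 + 1681 = -24635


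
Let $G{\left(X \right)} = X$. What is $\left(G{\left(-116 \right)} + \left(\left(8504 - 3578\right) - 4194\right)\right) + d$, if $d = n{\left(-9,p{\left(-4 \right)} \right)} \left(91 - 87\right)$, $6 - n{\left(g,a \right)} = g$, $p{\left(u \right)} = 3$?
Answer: $676$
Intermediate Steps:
$n{\left(g,a \right)} = 6 - g$
$d = 60$ ($d = \left(6 - -9\right) \left(91 - 87\right) = \left(6 + 9\right) 4 = 15 \cdot 4 = 60$)
$\left(G{\left(-116 \right)} + \left(\left(8504 - 3578\right) - 4194\right)\right) + d = \left(-116 + \left(\left(8504 - 3578\right) - 4194\right)\right) + 60 = \left(-116 + \left(4926 - 4194\right)\right) + 60 = \left(-116 + 732\right) + 60 = 616 + 60 = 676$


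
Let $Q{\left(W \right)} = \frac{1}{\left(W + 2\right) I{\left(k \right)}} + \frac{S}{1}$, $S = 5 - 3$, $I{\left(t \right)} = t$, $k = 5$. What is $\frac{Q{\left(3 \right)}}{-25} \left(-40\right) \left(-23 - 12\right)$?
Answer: $- \frac{2856}{25} \approx -114.24$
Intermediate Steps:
$S = 2$
$Q{\left(W \right)} = 2 + \frac{1}{5 \left(2 + W\right)}$ ($Q{\left(W \right)} = \frac{1}{\left(W + 2\right) 5} + \frac{2}{1} = \frac{1}{2 + W} \frac{1}{5} + 2 \cdot 1 = \frac{1}{5 \left(2 + W\right)} + 2 = 2 + \frac{1}{5 \left(2 + W\right)}$)
$\frac{Q{\left(3 \right)}}{-25} \left(-40\right) \left(-23 - 12\right) = \frac{\frac{1}{5} \frac{1}{2 + 3} \left(21 + 10 \cdot 3\right)}{-25} \left(-40\right) \left(-23 - 12\right) = \frac{21 + 30}{5 \cdot 5} \left(- \frac{1}{25}\right) \left(-40\right) \left(-23 - 12\right) = \frac{1}{5} \cdot \frac{1}{5} \cdot 51 \left(- \frac{1}{25}\right) \left(-40\right) \left(-35\right) = \frac{51}{25} \left(- \frac{1}{25}\right) \left(-40\right) \left(-35\right) = \left(- \frac{51}{625}\right) \left(-40\right) \left(-35\right) = \frac{408}{125} \left(-35\right) = - \frac{2856}{25}$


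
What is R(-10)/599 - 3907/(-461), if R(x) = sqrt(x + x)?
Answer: 3907/461 + 2*I*sqrt(5)/599 ≈ 8.4751 + 0.007466*I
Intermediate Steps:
R(x) = sqrt(2)*sqrt(x) (R(x) = sqrt(2*x) = sqrt(2)*sqrt(x))
R(-10)/599 - 3907/(-461) = (sqrt(2)*sqrt(-10))/599 - 3907/(-461) = (sqrt(2)*(I*sqrt(10)))*(1/599) - 3907*(-1/461) = (2*I*sqrt(5))*(1/599) + 3907/461 = 2*I*sqrt(5)/599 + 3907/461 = 3907/461 + 2*I*sqrt(5)/599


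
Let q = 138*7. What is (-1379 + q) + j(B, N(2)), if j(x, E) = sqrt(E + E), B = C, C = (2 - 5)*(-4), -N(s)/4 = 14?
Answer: -413 + 4*I*sqrt(7) ≈ -413.0 + 10.583*I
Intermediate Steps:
N(s) = -56 (N(s) = -4*14 = -56)
C = 12 (C = -3*(-4) = 12)
B = 12
j(x, E) = sqrt(2)*sqrt(E) (j(x, E) = sqrt(2*E) = sqrt(2)*sqrt(E))
q = 966
(-1379 + q) + j(B, N(2)) = (-1379 + 966) + sqrt(2)*sqrt(-56) = -413 + sqrt(2)*(2*I*sqrt(14)) = -413 + 4*I*sqrt(7)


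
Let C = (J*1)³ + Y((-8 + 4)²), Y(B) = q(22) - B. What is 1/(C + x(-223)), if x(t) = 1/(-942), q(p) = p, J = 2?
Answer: 942/13187 ≈ 0.071434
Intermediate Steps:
Y(B) = 22 - B
x(t) = -1/942
C = 14 (C = (2*1)³ + (22 - (-8 + 4)²) = 2³ + (22 - 1*(-4)²) = 8 + (22 - 1*16) = 8 + (22 - 16) = 8 + 6 = 14)
1/(C + x(-223)) = 1/(14 - 1/942) = 1/(13187/942) = 942/13187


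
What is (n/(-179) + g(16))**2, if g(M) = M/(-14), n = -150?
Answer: 145924/1570009 ≈ 0.092945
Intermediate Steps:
g(M) = -M/14 (g(M) = M*(-1/14) = -M/14)
(n/(-179) + g(16))**2 = (-150/(-179) - 1/14*16)**2 = (-150*(-1/179) - 8/7)**2 = (150/179 - 8/7)**2 = (-382/1253)**2 = 145924/1570009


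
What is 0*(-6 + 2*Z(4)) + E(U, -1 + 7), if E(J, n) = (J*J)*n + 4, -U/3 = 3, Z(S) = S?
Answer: 490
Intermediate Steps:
U = -9 (U = -3*3 = -9)
E(J, n) = 4 + n*J**2 (E(J, n) = J**2*n + 4 = n*J**2 + 4 = 4 + n*J**2)
0*(-6 + 2*Z(4)) + E(U, -1 + 7) = 0*(-6 + 2*4) + (4 + (-1 + 7)*(-9)**2) = 0*(-6 + 8) + (4 + 6*81) = 0*2 + (4 + 486) = 0 + 490 = 490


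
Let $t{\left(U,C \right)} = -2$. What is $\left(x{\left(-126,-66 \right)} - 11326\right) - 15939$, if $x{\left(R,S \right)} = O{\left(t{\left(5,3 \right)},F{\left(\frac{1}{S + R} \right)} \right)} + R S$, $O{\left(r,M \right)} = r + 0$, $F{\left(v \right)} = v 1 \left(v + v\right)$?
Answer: $-18951$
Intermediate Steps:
$F{\left(v \right)} = 2 v^{2}$ ($F{\left(v \right)} = v 2 v = 2 v^{2}$)
$O{\left(r,M \right)} = r$
$x{\left(R,S \right)} = -2 + R S$
$\left(x{\left(-126,-66 \right)} - 11326\right) - 15939 = \left(\left(-2 - -8316\right) - 11326\right) - 15939 = \left(\left(-2 + 8316\right) - 11326\right) - 15939 = \left(8314 - 11326\right) - 15939 = -3012 - 15939 = -18951$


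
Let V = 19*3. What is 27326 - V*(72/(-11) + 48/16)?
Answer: 302809/11 ≈ 27528.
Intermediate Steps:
V = 57
27326 - V*(72/(-11) + 48/16) = 27326 - 57*(72/(-11) + 48/16) = 27326 - 57*(72*(-1/11) + 48*(1/16)) = 27326 - 57*(-72/11 + 3) = 27326 - 57*(-39)/11 = 27326 - 1*(-2223/11) = 27326 + 2223/11 = 302809/11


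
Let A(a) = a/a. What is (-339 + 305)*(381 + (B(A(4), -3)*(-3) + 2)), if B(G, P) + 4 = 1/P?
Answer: -13464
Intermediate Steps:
A(a) = 1
B(G, P) = -4 + 1/P
(-339 + 305)*(381 + (B(A(4), -3)*(-3) + 2)) = (-339 + 305)*(381 + ((-4 + 1/(-3))*(-3) + 2)) = -34*(381 + ((-4 - ⅓)*(-3) + 2)) = -34*(381 + (-13/3*(-3) + 2)) = -34*(381 + (13 + 2)) = -34*(381 + 15) = -34*396 = -13464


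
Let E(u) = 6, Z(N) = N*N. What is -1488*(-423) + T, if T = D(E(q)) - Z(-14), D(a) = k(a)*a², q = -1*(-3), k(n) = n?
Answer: 629444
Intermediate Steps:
q = 3
Z(N) = N²
D(a) = a³ (D(a) = a*a² = a³)
T = 20 (T = 6³ - 1*(-14)² = 216 - 1*196 = 216 - 196 = 20)
-1488*(-423) + T = -1488*(-423) + 20 = 629424 + 20 = 629444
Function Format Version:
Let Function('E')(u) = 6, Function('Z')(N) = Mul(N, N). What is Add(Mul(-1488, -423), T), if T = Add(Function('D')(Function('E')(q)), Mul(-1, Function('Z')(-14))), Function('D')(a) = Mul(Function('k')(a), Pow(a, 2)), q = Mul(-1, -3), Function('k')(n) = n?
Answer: 629444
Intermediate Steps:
q = 3
Function('Z')(N) = Pow(N, 2)
Function('D')(a) = Pow(a, 3) (Function('D')(a) = Mul(a, Pow(a, 2)) = Pow(a, 3))
T = 20 (T = Add(Pow(6, 3), Mul(-1, Pow(-14, 2))) = Add(216, Mul(-1, 196)) = Add(216, -196) = 20)
Add(Mul(-1488, -423), T) = Add(Mul(-1488, -423), 20) = Add(629424, 20) = 629444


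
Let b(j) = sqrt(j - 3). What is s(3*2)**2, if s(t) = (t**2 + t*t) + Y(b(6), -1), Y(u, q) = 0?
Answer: 5184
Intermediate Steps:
b(j) = sqrt(-3 + j)
s(t) = 2*t**2 (s(t) = (t**2 + t*t) + 0 = (t**2 + t**2) + 0 = 2*t**2 + 0 = 2*t**2)
s(3*2)**2 = (2*(3*2)**2)**2 = (2*6**2)**2 = (2*36)**2 = 72**2 = 5184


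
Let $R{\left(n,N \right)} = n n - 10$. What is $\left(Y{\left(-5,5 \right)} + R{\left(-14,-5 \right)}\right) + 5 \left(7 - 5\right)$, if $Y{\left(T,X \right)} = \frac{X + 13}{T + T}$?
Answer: $\frac{971}{5} \approx 194.2$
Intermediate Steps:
$Y{\left(T,X \right)} = \frac{13 + X}{2 T}$
$R{\left(n,N \right)} = -10 + n^{2}$ ($R{\left(n,N \right)} = n^{2} - 10 = -10 + n^{2}$)
$\left(Y{\left(-5,5 \right)} + R{\left(-14,-5 \right)}\right) + 5 \left(7 - 5\right) = \left(\frac{13 + 5}{2 \left(-5\right)} - \left(10 - \left(-14\right)^{2}\right)\right) + 5 \left(7 - 5\right) = \left(\frac{1}{2} \left(- \frac{1}{5}\right) 18 + \left(-10 + 196\right)\right) + 5 \cdot 2 = \left(- \frac{9}{5} + 186\right) + 10 = \frac{921}{5} + 10 = \frac{971}{5}$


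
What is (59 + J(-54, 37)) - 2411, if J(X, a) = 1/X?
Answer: -127009/54 ≈ -2352.0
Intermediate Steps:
(59 + J(-54, 37)) - 2411 = (59 + 1/(-54)) - 2411 = (59 - 1/54) - 2411 = 3185/54 - 2411 = -127009/54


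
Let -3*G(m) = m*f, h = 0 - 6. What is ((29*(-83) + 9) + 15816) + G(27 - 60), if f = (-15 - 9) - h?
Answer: 13220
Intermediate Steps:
h = -6
f = -18 (f = (-15 - 9) - 1*(-6) = -24 + 6 = -18)
G(m) = 6*m (G(m) = -m*(-18)/3 = -(-6)*m = 6*m)
((29*(-83) + 9) + 15816) + G(27 - 60) = ((29*(-83) + 9) + 15816) + 6*(27 - 60) = ((-2407 + 9) + 15816) + 6*(-33) = (-2398 + 15816) - 198 = 13418 - 198 = 13220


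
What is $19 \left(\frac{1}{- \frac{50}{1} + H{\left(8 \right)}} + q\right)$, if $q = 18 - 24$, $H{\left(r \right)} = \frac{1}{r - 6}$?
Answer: $- \frac{11324}{99} \approx -114.38$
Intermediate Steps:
$H{\left(r \right)} = \frac{1}{-6 + r}$
$q = -6$ ($q = 18 - 24 = -6$)
$19 \left(\frac{1}{- \frac{50}{1} + H{\left(8 \right)}} + q\right) = 19 \left(\frac{1}{- \frac{50}{1} + \frac{1}{-6 + 8}} - 6\right) = 19 \left(\frac{1}{\left(-50\right) 1 + \frac{1}{2}} - 6\right) = 19 \left(\frac{1}{-50 + \frac{1}{2}} - 6\right) = 19 \left(\frac{1}{- \frac{99}{2}} - 6\right) = 19 \left(- \frac{2}{99} - 6\right) = 19 \left(- \frac{596}{99}\right) = - \frac{11324}{99}$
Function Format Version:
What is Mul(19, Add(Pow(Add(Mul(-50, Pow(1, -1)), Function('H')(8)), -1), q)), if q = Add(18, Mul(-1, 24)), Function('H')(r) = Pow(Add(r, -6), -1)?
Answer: Rational(-11324, 99) ≈ -114.38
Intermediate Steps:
Function('H')(r) = Pow(Add(-6, r), -1)
q = -6 (q = Add(18, -24) = -6)
Mul(19, Add(Pow(Add(Mul(-50, Pow(1, -1)), Function('H')(8)), -1), q)) = Mul(19, Add(Pow(Add(Mul(-50, Pow(1, -1)), Pow(Add(-6, 8), -1)), -1), -6)) = Mul(19, Add(Pow(Add(Mul(-50, 1), Pow(2, -1)), -1), -6)) = Mul(19, Add(Pow(Add(-50, Rational(1, 2)), -1), -6)) = Mul(19, Add(Pow(Rational(-99, 2), -1), -6)) = Mul(19, Add(Rational(-2, 99), -6)) = Mul(19, Rational(-596, 99)) = Rational(-11324, 99)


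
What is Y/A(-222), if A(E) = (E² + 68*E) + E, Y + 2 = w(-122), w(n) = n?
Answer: -62/16983 ≈ -0.0036507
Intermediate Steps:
Y = -124 (Y = -2 - 122 = -124)
A(E) = E² + 69*E
Y/A(-222) = -124*(-1/(222*(69 - 222))) = -124/((-222*(-153))) = -124/33966 = -124*1/33966 = -62/16983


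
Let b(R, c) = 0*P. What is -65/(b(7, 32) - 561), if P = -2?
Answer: 65/561 ≈ 0.11586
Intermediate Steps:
b(R, c) = 0 (b(R, c) = 0*(-2) = 0)
-65/(b(7, 32) - 561) = -65/(0 - 561) = -65/(-561) = -1/561*(-65) = 65/561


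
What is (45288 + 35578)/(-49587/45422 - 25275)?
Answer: -3673095452/1148090637 ≈ -3.1993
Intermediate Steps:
(45288 + 35578)/(-49587/45422 - 25275) = 80866/(-49587*1/45422 - 25275) = 80866/(-49587/45422 - 25275) = 80866/(-1148090637/45422) = 80866*(-45422/1148090637) = -3673095452/1148090637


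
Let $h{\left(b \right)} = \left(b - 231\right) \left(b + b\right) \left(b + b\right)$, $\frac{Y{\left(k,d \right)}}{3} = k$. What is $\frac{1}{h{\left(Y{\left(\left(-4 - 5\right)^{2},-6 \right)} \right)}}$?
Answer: $\frac{1}{2834352} \approx 3.5281 \cdot 10^{-7}$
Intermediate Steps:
$Y{\left(k,d \right)} = 3 k$
$h{\left(b \right)} = 4 b^{2} \left(-231 + b\right)$ ($h{\left(b \right)} = \left(-231 + b\right) 2 b 2 b = 2 b \left(-231 + b\right) 2 b = 4 b^{2} \left(-231 + b\right)$)
$\frac{1}{h{\left(Y{\left(\left(-4 - 5\right)^{2},-6 \right)} \right)}} = \frac{1}{4 \left(3 \left(-4 - 5\right)^{2}\right)^{2} \left(-231 + 3 \left(-4 - 5\right)^{2}\right)} = \frac{1}{4 \left(3 \left(-9\right)^{2}\right)^{2} \left(-231 + 3 \left(-9\right)^{2}\right)} = \frac{1}{4 \left(3 \cdot 81\right)^{2} \left(-231 + 3 \cdot 81\right)} = \frac{1}{4 \cdot 243^{2} \left(-231 + 243\right)} = \frac{1}{4 \cdot 59049 \cdot 12} = \frac{1}{2834352}$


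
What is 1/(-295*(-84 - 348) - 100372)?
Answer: 1/27068 ≈ 3.6944e-5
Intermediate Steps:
1/(-295*(-84 - 348) - 100372) = 1/(-295*(-432) - 100372) = 1/(127440 - 100372) = 1/27068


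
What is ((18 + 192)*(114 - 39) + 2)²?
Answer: 248125504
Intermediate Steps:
((18 + 192)*(114 - 39) + 2)² = (210*75 + 2)² = (15750 + 2)² = 15752² = 248125504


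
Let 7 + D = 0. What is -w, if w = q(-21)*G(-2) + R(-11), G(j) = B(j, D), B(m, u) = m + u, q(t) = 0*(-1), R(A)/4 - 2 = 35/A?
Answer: 52/11 ≈ 4.7273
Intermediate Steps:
D = -7 (D = -7 + 0 = -7)
R(A) = 8 + 140/A (R(A) = 8 + 4*(35/A) = 8 + 140/A)
q(t) = 0
G(j) = -7 + j (G(j) = j - 7 = -7 + j)
w = -52/11 (w = 0*(-7 - 2) + (8 + 140/(-11)) = 0*(-9) + (8 + 140*(-1/11)) = 0 + (8 - 140/11) = 0 - 52/11 = -52/11 ≈ -4.7273)
-w = -1*(-52/11) = 52/11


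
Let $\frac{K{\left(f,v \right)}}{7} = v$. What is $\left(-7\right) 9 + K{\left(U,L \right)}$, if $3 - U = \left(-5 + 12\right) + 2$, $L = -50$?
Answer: $-413$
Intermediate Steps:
$U = -6$ ($U = 3 - \left(\left(-5 + 12\right) + 2\right) = 3 - \left(7 + 2\right) = 3 - 9 = -6$)
$K{\left(f,v \right)} = 7 v$
$\left(-7\right) 9 + K{\left(U,L \right)} = \left(-7\right) 9 + 7 \left(-50\right) = -63 - 350 = -413$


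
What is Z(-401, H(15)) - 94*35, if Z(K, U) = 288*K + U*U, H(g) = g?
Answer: -118553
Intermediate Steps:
Z(K, U) = U**2 + 288*K (Z(K, U) = 288*K + U**2 = U**2 + 288*K)
Z(-401, H(15)) - 94*35 = (15**2 + 288*(-401)) - 94*35 = (225 - 115488) - 1*3290 = -115263 - 3290 = -118553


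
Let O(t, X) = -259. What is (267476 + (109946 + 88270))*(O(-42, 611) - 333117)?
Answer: -155250536192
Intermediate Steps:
(267476 + (109946 + 88270))*(O(-42, 611) - 333117) = (267476 + (109946 + 88270))*(-259 - 333117) = (267476 + 198216)*(-333376) = 465692*(-333376) = -155250536192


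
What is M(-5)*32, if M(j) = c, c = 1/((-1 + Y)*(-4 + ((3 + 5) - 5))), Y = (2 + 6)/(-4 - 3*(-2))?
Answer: -32/3 ≈ -10.667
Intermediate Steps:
Y = 4 (Y = 8/(-4 + 6) = 8/2 = 8*(½) = 4)
c = -⅓ (c = 1/((-1 + 4)*(-4 + ((3 + 5) - 5))) = 1/(3*(-4 + (8 - 5))) = 1/(3*(-4 + 3)) = 1/(3*(-1)) = 1/(-3) = -⅓ ≈ -0.33333)
M(j) = -⅓
M(-5)*32 = -⅓*32 = -32/3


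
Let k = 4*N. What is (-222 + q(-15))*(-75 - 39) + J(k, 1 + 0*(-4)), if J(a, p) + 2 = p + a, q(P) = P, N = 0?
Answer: 27017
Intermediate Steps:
k = 0 (k = 4*0 = 0)
J(a, p) = -2 + a + p (J(a, p) = -2 + (p + a) = -2 + (a + p) = -2 + a + p)
(-222 + q(-15))*(-75 - 39) + J(k, 1 + 0*(-4)) = (-222 - 15)*(-75 - 39) + (-2 + 0 + (1 + 0*(-4))) = -237*(-114) + (-2 + 0 + (1 + 0)) = 27018 + (-2 + 0 + 1) = 27018 - 1 = 27017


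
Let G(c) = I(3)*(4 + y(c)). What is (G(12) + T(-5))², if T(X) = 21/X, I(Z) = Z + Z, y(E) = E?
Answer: 210681/25 ≈ 8427.2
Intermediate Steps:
I(Z) = 2*Z
G(c) = 24 + 6*c (G(c) = (2*3)*(4 + c) = 6*(4 + c) = 24 + 6*c)
(G(12) + T(-5))² = ((24 + 6*12) + 21/(-5))² = ((24 + 72) + 21*(-⅕))² = (96 - 21/5)² = (459/5)² = 210681/25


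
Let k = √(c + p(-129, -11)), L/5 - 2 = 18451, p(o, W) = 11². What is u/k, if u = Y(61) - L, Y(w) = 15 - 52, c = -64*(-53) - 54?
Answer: -92302*√3459/3459 ≈ -1569.4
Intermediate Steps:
p(o, W) = 121
c = 3338 (c = 3392 - 54 = 3338)
L = 92265 (L = 10 + 5*18451 = 10 + 92255 = 92265)
k = √3459 (k = √(3338 + 121) = √3459 ≈ 58.813)
Y(w) = -37
u = -92302 (u = -37 - 1*92265 = -37 - 92265 = -92302)
u/k = -92302*√3459/3459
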